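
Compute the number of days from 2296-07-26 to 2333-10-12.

Day-of-year of July 26, 2296: 208.
Day-of-year of October 12, 2333: 285.
2296 has 366 days, so 366 − 208 = 158 days remain in 2296.
Full years 2297–2332: 28 common + 8 leap = 28×365 + 8×366 = 13148 days.
Total: 158 + 13148 + 285 = 13591 days.

13591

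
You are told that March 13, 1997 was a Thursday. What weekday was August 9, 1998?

March 1997: 31 − 13 = 18 days remain.
Then 16 full months totalling 487 days.
August 1–9, 1998: 9 days.
Total: 18 + 487 + 9 = 514 days.
514 mod 7 = 3, so 3 days after Thursday is Sunday.

Sunday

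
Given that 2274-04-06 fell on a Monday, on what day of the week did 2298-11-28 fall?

Monday

From April 6, 2274 to April 6, 2298: 24 years, of which 6 contain a Feb 29 — 18×365 + 6×366 = 8766 days.
April 2298: 30 − 6 = 24 days remain.
Then May (31), June (30), July (31), August (31), September (30), October (31): 31 + 30 + 31 + 31 + 30 + 31 = 184 days.
November 1–28, 2298: 28 days.
Residual: 236 days.
Total: 9002 days.
9002 is a multiple of 7, so 2298-11-28 falls on the same weekday: Monday.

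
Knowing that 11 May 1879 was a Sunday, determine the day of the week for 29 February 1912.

Day-of-year of May 11, 1879: 131.
Day-of-year of February 29, 1912: 60.
1879 has 365 days, so 365 − 131 = 234 days remain in 1879.
Full years 1880–1911: 25 common + 7 leap = 25×365 + 7×366 = 11687 days.
Total: 234 + 11687 + 60 = 11981 days.
11981 mod 7 = 4, so 4 days after Sunday is Thursday.

Thursday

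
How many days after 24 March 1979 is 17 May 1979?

March 1979: 31 − 24 = 7 days remain.
Then April (30): 30 days.
May 1–17, 1979: 17 days.
Total: 7 + 30 + 17 = 54 days.

54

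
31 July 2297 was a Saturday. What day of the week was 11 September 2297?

Saturday

July 2297: 31 − 31 = 0 days remain.
Then August (31): 31 days.
September 1–11, 2297: 11 days.
Total: 0 + 31 + 11 = 42 days.
42 is a multiple of 7, so 11 September 2297 falls on the same weekday: Saturday.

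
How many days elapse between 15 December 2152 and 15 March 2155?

Day-of-year of December 15, 2152: 350.
Day-of-year of March 15, 2155: 74.
2152 has 366 days, so 366 − 350 = 16 days remain in 2152.
Full years: 2153: 365; 2154: 365. Sum = 730.
Total: 16 + 730 + 74 = 820 days.

820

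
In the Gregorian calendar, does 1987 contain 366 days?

1987 is not a leap year.

No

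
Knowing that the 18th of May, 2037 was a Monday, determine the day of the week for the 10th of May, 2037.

Count forward from the earlier date (May 10, 2037) to the later (May 18, 2037):
Within May 2037: 18 − 10 = 8 days.
8 mod 7 = 1, so 1 day before Monday is Sunday.

Sunday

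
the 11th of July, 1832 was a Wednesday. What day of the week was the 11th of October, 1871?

Day-of-year of July 11, 1832: 193.
Day-of-year of October 11, 1871: 284.
1832 has 366 days, so 366 − 193 = 173 days remain in 1832.
Full years 1833–1870: 29 common + 9 leap = 29×365 + 9×366 = 13879 days.
Total: 173 + 13879 + 284 = 14336 days.
14336 is a multiple of 7, so the 11th of October, 1871 falls on the same weekday: Wednesday.

Wednesday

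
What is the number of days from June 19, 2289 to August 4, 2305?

Day-of-year of June 19, 2289: 170.
Day-of-year of August 4, 2305: 216.
2289 has 365 days, so 365 − 170 = 195 days remain in 2289.
Full years 2290–2304: 12 common + 3 leap = 12×365 + 3×366 = 5478 days.
Total: 195 + 5478 + 216 = 5889 days.

5889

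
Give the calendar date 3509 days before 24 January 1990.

16 June 1980

Count 3509 days before January 24, 1990:
From June 16, 1980 to June 16, 1989: 9 years, of which 2 contain a Feb 29 — 7×365 + 2×366 = 3287 days.
June 1989: 30 − 16 = 14 days remain.
Then July (31), August (31), September (30), October (31), November (30), December (31): 31 + 31 + 30 + 31 + 30 + 31 = 184 days.
January 1–24, 1990: 24 days.
Residual: 222 days.
Total: 3509 days.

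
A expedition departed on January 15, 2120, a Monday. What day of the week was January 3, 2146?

Monday

From January 15, 2120 to January 15, 2145: 25 years, of which 7 contain a Feb 29 — 18×365 + 7×366 = 9132 days.
January 2145: 31 − 15 = 16 days remain.
Then 11 full months totalling 334 days.
January 1–3, 2146: 3 days.
Residual: 353 days.
Total: 9485 days.
9485 is a multiple of 7, so January 3, 2146 falls on the same weekday: Monday.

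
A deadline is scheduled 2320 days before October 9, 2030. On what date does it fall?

June 2, 2024

Count 2320 days before October 9, 2030:
June 2, 2024 → June 2, 2025: 365 days.
June 2, 2025 → June 2, 2026: 365 days.
June 2, 2026 → June 2, 2027: 365 days.
June 2, 2027 → June 2, 2028: 366 days (2028 is a leap year).
June 2, 2028 → June 2, 2029: 365 days.
June 2, 2029 → June 2, 2030: 365 days.
June 2030: 30 − 2 = 28 days remain.
Then July (31), August (31), September (30): 31 + 31 + 30 = 92 days.
October 1–9, 2030: 9 days.
Residual: 129 days.
Total: 2320 days.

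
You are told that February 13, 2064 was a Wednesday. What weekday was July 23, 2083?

Friday

Day-of-year of February 13, 2064: 44.
Day-of-year of July 23, 2083: 204.
2064 has 366 days, so 366 − 44 = 322 days remain in 2064.
Full years 2065–2082: 14 common + 4 leap = 14×365 + 4×366 = 6574 days.
Total: 322 + 6574 + 204 = 7100 days.
7100 mod 7 = 2, so 2 days after Wednesday is Friday.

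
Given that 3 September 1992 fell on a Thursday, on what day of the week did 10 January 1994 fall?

Monday

Day-of-year of September 3, 1992: 247.
Day-of-year of January 10, 1994: 10.
1992 has 366 days, so 366 − 247 = 119 days remain in 1992.
Full years: 1993: 365. Sum = 365.
Total: 119 + 365 + 10 = 494 days.
494 mod 7 = 4, so 4 days after Thursday is Monday.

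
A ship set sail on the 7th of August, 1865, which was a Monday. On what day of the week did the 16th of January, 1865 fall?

Count forward from the earlier date (January 16, 1865) to the later (August 7, 1865):
January 1865: 31 − 16 = 15 days remain.
Then February 1865 (28), March (31), April (30), May (31), June (30), July (31): 28 + 31 + 30 + 31 + 30 + 31 = 181 days.
August 1–7, 1865: 7 days.
Total: 15 + 181 + 7 = 203 days.
203 is a multiple of 7, so the 16th of January, 1865 falls on the same weekday: Monday.

Monday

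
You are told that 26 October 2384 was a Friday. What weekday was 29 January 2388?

Day-of-year of October 26, 2384: 300.
Day-of-year of January 29, 2388: 29.
2384 has 366 days, so 366 − 300 = 66 days remain in 2384.
Full years: 2385: 365; 2386: 365; 2387: 365. Sum = 1095.
Total: 66 + 1095 + 29 = 1190 days.
1190 is a multiple of 7, so 29 January 2388 falls on the same weekday: Friday.

Friday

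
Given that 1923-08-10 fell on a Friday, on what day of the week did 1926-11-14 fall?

Sunday

Day-of-year of August 10, 1923: 222.
Day-of-year of November 14, 1926: 318.
1923 has 365 days, so 365 − 222 = 143 days remain in 1923.
Full years: 1924: 366; 1925: 365. Sum = 731.
Total: 143 + 731 + 318 = 1192 days.
1192 mod 7 = 2, so 2 days after Friday is Sunday.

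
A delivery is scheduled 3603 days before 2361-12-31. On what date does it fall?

2352-02-19

Count 3603 days before December 31, 2361:
From February 19, 2352 to February 19, 2361: 9 years, of which 3 contain a Feb 29 — 6×365 + 3×366 = 3288 days.
February 2361: 28 − 19 = 9 days remain (2361 is not a leap year, so February has 28 days).
Then 9 full months totalling 275 days.
December 1–31, 2361: 31 days.
Residual: 315 days.
Total: 3603 days.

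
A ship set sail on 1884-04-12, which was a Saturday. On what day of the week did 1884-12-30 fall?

April 1884: 30 − 12 = 18 days remain.
Then May (31), June (30), July (31), August (31), September (30), October (31), November (30): 31 + 30 + 31 + 31 + 30 + 31 + 30 = 214 days.
December 1–30, 1884: 30 days.
Total: 18 + 214 + 30 = 262 days.
262 mod 7 = 3, so 3 days after Saturday is Tuesday.

Tuesday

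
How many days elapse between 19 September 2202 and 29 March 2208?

2018

September 19, 2202 → September 19, 2203: 365 days.
September 19, 2203 → September 19, 2204: 366 days (2204 is a leap year).
September 19, 2204 → September 19, 2205: 365 days.
September 19, 2205 → September 19, 2206: 365 days.
September 19, 2206 → September 19, 2207: 365 days.
September 2207: 30 − 19 = 11 days remain.
Then October (31), November (30), December (31), January (31), February 2208 (29): 31 + 30 + 31 + 31 + 29 = 152 days.
March 1–29, 2208: 29 days.
Residual: 192 days.
Total: 2018 days.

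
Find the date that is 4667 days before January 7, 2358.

March 29, 2345

Count 4667 days before January 7, 2358:
Day-of-year of March 29, 2345: 88.
Day-of-year of January 7, 2358: 7.
2345 has 365 days, so 365 − 88 = 277 days remain in 2345.
Full years 2346–2357: 9 common + 3 leap = 9×365 + 3×366 = 4383 days.
Total: 277 + 4383 + 7 = 4667 days.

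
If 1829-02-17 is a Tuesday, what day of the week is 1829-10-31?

February 1829: 28 − 17 = 11 days remain (1829 is not a leap year, so February has 28 days).
Then March (31), April (30), May (31), June (30), July (31), August (31), September (30): 31 + 30 + 31 + 30 + 31 + 31 + 30 = 214 days.
October 1–31, 1829: 31 days.
Total: 11 + 214 + 31 = 256 days.
256 mod 7 = 4, so 4 days after Tuesday is Saturday.

Saturday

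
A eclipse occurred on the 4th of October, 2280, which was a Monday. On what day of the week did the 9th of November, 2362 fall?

From October 4, 2280 to October 4, 2362: 82 years, of which 19 contain a Feb 29 — 63×365 + 19×366 = 29949 days.
(2300 is not a leap year (divisible by 100 but not 400).)
October 2362: 31 − 4 = 27 days remain.
November 1–9, 2362: 9 days.
Residual: 36 days.
Total: 29985 days.
29985 mod 7 = 4, so 4 days after Monday is Friday.

Friday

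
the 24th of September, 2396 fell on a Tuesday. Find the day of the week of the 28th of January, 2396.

Sunday

Count forward from the earlier date (January 28, 2396) to the later (September 24, 2396):
January 2396: 31 − 28 = 3 days remain.
Then February 2396 (29), March (31), April (30), May (31), June (30), July (31), August (31): 29 + 31 + 30 + 31 + 30 + 31 + 31 = 213 days.
September 1–24, 2396: 24 days.
Total: 3 + 213 + 24 = 240 days.
240 mod 7 = 2, so 2 days before Tuesday is Sunday.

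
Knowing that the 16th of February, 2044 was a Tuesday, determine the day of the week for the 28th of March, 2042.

Count forward from the earlier date (March 28, 2042) to the later (February 16, 2044):
Day-of-year of March 28, 2042: 87.
Day-of-year of February 16, 2044: 47.
2042 has 365 days, so 365 − 87 = 278 days remain in 2042.
Full years: 2043: 365. Sum = 365.
Total: 278 + 365 + 47 = 690 days.
690 mod 7 = 4, so 4 days before Tuesday is Friday.

Friday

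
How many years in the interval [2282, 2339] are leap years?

13

Years divisible by 4: 2284, 2288, …, 2336 — 14 in all.
Of these, 2300 is divisible by 100 but not 400, so not leap.
Leap years: 14 − 1 = 13.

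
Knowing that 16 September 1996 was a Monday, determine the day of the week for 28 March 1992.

Count forward from the earlier date (March 28, 1992) to the later (September 16, 1996):
March 28, 1992 → March 28, 1993: 365 days.
March 28, 1993 → March 28, 1994: 365 days.
March 28, 1994 → March 28, 1995: 365 days.
March 28, 1995 → March 28, 1996: 366 days (1996 is a leap year).
March 1996: 31 − 28 = 3 days remain.
Then April (30), May (31), June (30), July (31), August (31): 30 + 31 + 30 + 31 + 31 = 153 days.
September 1–16, 1996: 16 days.
Residual: 172 days.
Total: 1633 days.
1633 mod 7 = 2, so 2 days before Monday is Saturday.

Saturday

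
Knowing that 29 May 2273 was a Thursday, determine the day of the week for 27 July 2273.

May 2273: 31 − 29 = 2 days remain.
Then June (30): 30 days.
July 1–27, 2273: 27 days.
Total: 2 + 30 + 27 = 59 days.
59 mod 7 = 3, so 3 days after Thursday is Sunday.

Sunday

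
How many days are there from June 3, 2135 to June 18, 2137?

Day-of-year of June 3, 2135: 154.
Day-of-year of June 18, 2137: 169.
2135 has 365 days, so 365 − 154 = 211 days remain in 2135.
Full years: 2136: 366. Sum = 366.
Total: 211 + 366 + 169 = 746 days.

746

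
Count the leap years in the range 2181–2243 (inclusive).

14

Years divisible by 4: 2184, 2188, …, 2240 — 15 in all.
Of these, 2200 is divisible by 100 but not 400, so not leap.
Leap years: 15 − 1 = 14.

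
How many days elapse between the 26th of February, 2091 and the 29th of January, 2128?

Day-of-year of February 26, 2091: 57.
Day-of-year of January 29, 2128: 29.
2091 has 365 days, so 365 − 57 = 308 days remain in 2091.
Full years 2092–2127: 28 common + 8 leap = 28×365 + 8×366 = 13148 days.
Total: 308 + 13148 + 29 = 13485 days.

13485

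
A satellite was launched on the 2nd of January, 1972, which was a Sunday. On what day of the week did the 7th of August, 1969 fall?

Count forward from the earlier date (August 7, 1969) to the later (January 2, 1972):
Day-of-year of August 7, 1969: 219.
Day-of-year of January 2, 1972: 2.
1969 has 365 days, so 365 − 219 = 146 days remain in 1969.
Full years: 1970: 365; 1971: 365. Sum = 730.
Total: 146 + 730 + 2 = 878 days.
878 mod 7 = 3, so 3 days before Sunday is Thursday.

Thursday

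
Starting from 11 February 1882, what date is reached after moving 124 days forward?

15 June 1882

Count 124 days after February 11, 1882:
February 1882: 28 − 11 = 17 days remain (1882 is not a leap year, so February has 28 days).
Then March (31), April (30), May (31): 31 + 30 + 31 = 92 days.
June 1–15, 1882: 15 days.
Total: 17 + 92 + 15 = 124 days.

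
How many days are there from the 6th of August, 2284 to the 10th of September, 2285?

August 6, 2284 → August 6, 2285: 365 days.
August 2285: 31 − 6 = 25 days remain.
September 1–10, 2285: 10 days.
Residual: 35 days.
Total: 400 days.

400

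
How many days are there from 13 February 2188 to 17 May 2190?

February 13, 2188 → February 13, 2189: 366 days (2188 is a leap year).
February 13, 2189 → February 13, 2190: 365 days.
February 2190: 28 − 13 = 15 days remain (2190 is not a leap year, so February has 28 days).
Then March (31), April (30): 31 + 30 = 61 days.
May 1–17, 2190: 17 days.
Residual: 93 days.
Total: 824 days.

824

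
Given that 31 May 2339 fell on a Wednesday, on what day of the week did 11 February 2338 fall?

Count forward from the earlier date (February 11, 2338) to the later (May 31, 2339):
Day-of-year of February 11, 2338: 42.
Day-of-year of May 31, 2339: 151.
2338 has 365 days, so 365 − 42 = 323 days remain in 2338.
Total: 323 + 151 = 474 days.
474 mod 7 = 5, so 5 days before Wednesday is Friday.

Friday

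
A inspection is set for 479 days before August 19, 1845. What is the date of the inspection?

April 27, 1844

Count 479 days before August 19, 1845:
Day-of-year of April 27, 1844: 118.
Day-of-year of August 19, 1845: 231.
1844 has 366 days, so 366 − 118 = 248 days remain in 1844.
Total: 248 + 231 = 479 days.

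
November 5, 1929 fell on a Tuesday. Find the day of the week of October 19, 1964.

Monday

Day-of-year of November 5, 1929: 309.
Day-of-year of October 19, 1964: 293.
1929 has 365 days, so 365 − 309 = 56 days remain in 1929.
Full years 1930–1963: 26 common + 8 leap = 26×365 + 8×366 = 12418 days.
Total: 56 + 12418 + 293 = 12767 days.
12767 mod 7 = 6, so 6 days after Tuesday is Monday.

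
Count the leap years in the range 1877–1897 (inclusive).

5

Years divisible by 4 in [1877, 1897]: 1880, 1884, 1888, 1892, 1896.
No century exceptions apply. Count: 5.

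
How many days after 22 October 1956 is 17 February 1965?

3040

From October 22, 1956 to October 22, 1964: 8 years, of which 2 contain a Feb 29 — 6×365 + 2×366 = 2922 days.
October 1964: 31 − 22 = 9 days remain.
Then November (30), December (31), January (31): 30 + 31 + 31 = 92 days.
February 1–17, 1965: 17 days (1965 is not a leap year).
Residual: 118 days.
Total: 3040 days.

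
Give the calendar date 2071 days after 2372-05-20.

2378-01-20

Count 2071 days after May 20, 2372:
Day-of-year of May 20, 2372: 141.
Day-of-year of January 20, 2378: 20.
2372 has 366 days, so 366 − 141 = 225 days remain in 2372.
Full years: 2373: 365; 2374: 365; 2375: 365; 2376: 366; 2377: 365. Sum = 1826.
Total: 225 + 1826 + 20 = 2071 days.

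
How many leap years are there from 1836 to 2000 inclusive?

41

Years divisible by 4: 1836, 1840, …, 2000 — 42 in all.
Of these, 1900 is divisible by 100 but not 400, so not leap.
2000 is divisible by 400, so still leap.
Leap years: 42 − 1 = 41.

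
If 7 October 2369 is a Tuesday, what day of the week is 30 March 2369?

Count forward from the earlier date (March 30, 2369) to the later (October 7, 2369):
March 2369: 31 − 30 = 1 day remains.
Then April (30), May (31), June (30), July (31), August (31), September (30): 30 + 31 + 30 + 31 + 31 + 30 = 183 days.
October 1–7, 2369: 7 days.
Total: 1 + 183 + 7 = 191 days.
191 mod 7 = 2, so 2 days before Tuesday is Sunday.

Sunday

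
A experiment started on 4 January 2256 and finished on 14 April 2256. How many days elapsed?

January 2256: 31 − 4 = 27 days remain.
Then February 2256 (29), March (31): 29 + 31 = 60 days.
April 1–14, 2256: 14 days.
Total: 27 + 60 + 14 = 101 days.

101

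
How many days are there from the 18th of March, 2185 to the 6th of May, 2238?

From March 18, 2185 to March 18, 2238: 53 years, of which 12 contain a Feb 29 — 41×365 + 12×366 = 19357 days.
(2200 is not a leap year (divisible by 100 but not 400).)
March 2238: 31 − 18 = 13 days remain.
Then April (30): 30 days.
May 1–6, 2238: 6 days.
Residual: 49 days.
Total: 19406 days.

19406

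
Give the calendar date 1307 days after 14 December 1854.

13 July 1858

Count 1307 days after December 14, 1854:
Day-of-year of December 14, 1854: 348.
Day-of-year of July 13, 1858: 194.
1854 has 365 days, so 365 − 348 = 17 days remain in 1854.
Full years: 1855: 365; 1856: 366; 1857: 365. Sum = 1096.
Total: 17 + 1096 + 194 = 1307 days.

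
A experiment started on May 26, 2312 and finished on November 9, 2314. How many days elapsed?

897

May 26, 2312 → May 26, 2313: 365 days.
May 26, 2313 → May 26, 2314: 365 days.
May 2314: 31 − 26 = 5 days remain.
Then June (30), July (31), August (31), September (30), October (31): 30 + 31 + 31 + 30 + 31 = 153 days.
November 1–9, 2314: 9 days.
Residual: 167 days.
Total: 897 days.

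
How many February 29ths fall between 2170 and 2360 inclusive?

46

Years divisible by 4: 2172, 2176, …, 2360 — 48 in all.
Of these, 2200, 2300 are divisible by 100 but not 400, so not leap.
Leap years: 48 − 2 = 46.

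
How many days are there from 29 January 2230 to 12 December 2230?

317

January 2230: 31 − 29 = 2 days remain.
Then 10 full months totalling 303 days.
December 1–12, 2230: 12 days.
Total: 2 + 303 + 12 = 317 days.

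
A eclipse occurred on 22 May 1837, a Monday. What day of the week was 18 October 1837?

May 1837: 31 − 22 = 9 days remain.
Then June (30), July (31), August (31), September (30): 30 + 31 + 31 + 30 = 122 days.
October 1–18, 1837: 18 days.
Total: 9 + 122 + 18 = 149 days.
149 mod 7 = 2, so 2 days after Monday is Wednesday.

Wednesday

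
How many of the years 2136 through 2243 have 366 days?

26

Years divisible by 4: 2136, 2140, …, 2240 — 27 in all.
Of these, 2200 is divisible by 100 but not 400, so not leap.
Leap years: 27 − 1 = 26.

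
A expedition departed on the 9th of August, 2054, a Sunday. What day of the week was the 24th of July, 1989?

Monday

Count forward from the earlier date (July 24, 1989) to the later (August 9, 2054):
Day-of-year of July 24, 1989: 205.
Day-of-year of August 9, 2054: 221.
1989 has 365 days, so 365 − 205 = 160 days remain in 1989.
Full years 1990–2053: 48 common + 16 leap = 48×365 + 16×366 = 23376 days.
Total: 160 + 23376 + 221 = 23757 days.
23757 mod 7 = 6, so 6 days before Sunday is Monday.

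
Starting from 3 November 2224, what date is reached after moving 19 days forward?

22 November 2224

Count 19 days after November 3, 2224:
Within November 2224: 22 − 3 = 19 days.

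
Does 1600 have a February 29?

Yes

1600 is a leap year (divisible by 400).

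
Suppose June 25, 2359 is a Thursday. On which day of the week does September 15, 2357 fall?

Count forward from the earlier date (September 15, 2357) to the later (June 25, 2359):
September 2357: 30 − 15 = 15 days remain.
Then 20 full months totalling 608 days.
June 1–25, 2359: 25 days.
Total: 15 + 608 + 25 = 648 days.
648 mod 7 = 4, so 4 days before Thursday is Sunday.

Sunday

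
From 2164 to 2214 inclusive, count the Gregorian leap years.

12

Years divisible by 4: 2164, 2168, …, 2212 — 13 in all.
Of these, 2200 is divisible by 100 but not 400, so not leap.
Leap years: 13 − 1 = 12.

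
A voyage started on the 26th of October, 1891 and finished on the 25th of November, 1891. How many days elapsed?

October 1891: 31 − 26 = 5 days remain.
November 1–25, 1891: 25 days.
Total: 5 + 25 = 30 days.

30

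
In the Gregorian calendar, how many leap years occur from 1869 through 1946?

18

Years divisible by 4: 1872, 1876, …, 1944 — 19 in all.
Of these, 1900 is divisible by 100 but not 400, so not leap.
Leap years: 19 − 1 = 18.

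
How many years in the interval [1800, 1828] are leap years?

Years divisible by 4 in [1800, 1828]: 1800, 1804, 1808, 1812, 1816, 1820, 1824, 1828.
Of these, 1800 is divisible by 100 but not 400, so not leap.
Leap years: 8 − 1 = 7.

7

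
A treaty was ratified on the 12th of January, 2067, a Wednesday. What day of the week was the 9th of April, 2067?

Saturday

January 2067: 31 − 12 = 19 days remain.
Then February 2067 (28), March (31): 28 + 31 = 59 days.
April 1–9, 2067: 9 days.
Total: 19 + 59 + 9 = 87 days.
87 mod 7 = 3, so 3 days after Wednesday is Saturday.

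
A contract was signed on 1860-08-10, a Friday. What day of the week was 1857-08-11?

Count forward from the earlier date (August 11, 1857) to the later (August 10, 1860):
Day-of-year of August 11, 1857: 223.
Day-of-year of August 10, 1860: 223.
1857 has 365 days, so 365 − 223 = 142 days remain in 1857.
Full years: 1858: 365; 1859: 365. Sum = 730.
Total: 142 + 730 + 223 = 1095 days.
1095 mod 7 = 3, so 3 days before Friday is Tuesday.

Tuesday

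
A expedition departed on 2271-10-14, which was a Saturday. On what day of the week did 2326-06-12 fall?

Saturday

Day-of-year of October 14, 2271: 287.
Day-of-year of June 12, 2326: 163.
2271 has 365 days, so 365 − 287 = 78 days remain in 2271.
Full years 2272–2325: 41 common + 13 leap = 41×365 + 13×366 = 19723 days.
Total: 78 + 19723 + 163 = 19964 days.
19964 is a multiple of 7, so 2326-06-12 falls on the same weekday: Saturday.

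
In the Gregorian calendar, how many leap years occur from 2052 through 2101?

Years divisible by 4: 2052, 2056, …, 2100 — 13 in all.
Of these, 2100 is divisible by 100 but not 400, so not leap.
Leap years: 13 − 1 = 12.

12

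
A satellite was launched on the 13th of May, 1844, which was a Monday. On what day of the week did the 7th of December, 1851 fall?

From May 13, 1844 to May 13, 1851: 7 years, of which 1 contains a Feb 29 — 6×365 + 1×366 = 2556 days.
May 1851: 31 − 13 = 18 days remain.
Then June (30), July (31), August (31), September (30), October (31), November (30): 30 + 31 + 31 + 30 + 31 + 30 = 183 days.
December 1–7, 1851: 7 days.
Residual: 208 days.
Total: 2764 days.
2764 mod 7 = 6, so 6 days after Monday is Sunday.

Sunday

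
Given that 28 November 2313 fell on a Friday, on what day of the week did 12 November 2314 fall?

Thursday

November 2313: 30 − 28 = 2 days remain.
Then 11 full months totalling 335 days.
November 1–12, 2314: 12 days.
Residual: 349 days.
Total: 349 days.
349 mod 7 = 6, so 6 days after Friday is Thursday.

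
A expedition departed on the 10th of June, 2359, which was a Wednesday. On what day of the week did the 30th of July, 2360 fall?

Saturday

Day-of-year of June 10, 2359: 161.
Day-of-year of July 30, 2360: 212.
2359 has 365 days, so 365 − 161 = 204 days remain in 2359.
Total: 204 + 212 = 416 days.
416 mod 7 = 3, so 3 days after Wednesday is Saturday.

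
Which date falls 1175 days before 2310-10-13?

2307-07-26

Count 1175 days before October 13, 2310:
July 26, 2307 → July 26, 2308: 366 days (2308 is a leap year).
July 26, 2308 → July 26, 2309: 365 days.
July 26, 2309 → July 26, 2310: 365 days.
July 2310: 31 − 26 = 5 days remain.
Then August (31), September (30): 31 + 30 = 61 days.
October 1–13, 2310: 13 days.
Residual: 79 days.
Total: 1175 days.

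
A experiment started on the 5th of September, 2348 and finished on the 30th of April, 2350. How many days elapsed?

602

Day-of-year of September 5, 2348: 249.
Day-of-year of April 30, 2350: 120.
2348 has 366 days, so 366 − 249 = 117 days remain in 2348.
Full years: 2349: 365. Sum = 365.
Total: 117 + 365 + 120 = 602 days.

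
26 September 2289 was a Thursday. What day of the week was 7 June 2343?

From September 26, 2289 to September 26, 2342: 53 years, of which 12 contain a Feb 29 — 41×365 + 12×366 = 19357 days.
(2300 is not a leap year (divisible by 100 but not 400).)
September 2342: 30 − 26 = 4 days remain.
Then October (31), November (30), December (31), January (31), February 2343 (28), March (31), April (30), May (31): 31 + 30 + 31 + 31 + 28 + 31 + 30 + 31 = 243 days.
June 1–7, 2343: 7 days.
Residual: 254 days.
Total: 19611 days.
19611 mod 7 = 4, so 4 days after Thursday is Monday.

Monday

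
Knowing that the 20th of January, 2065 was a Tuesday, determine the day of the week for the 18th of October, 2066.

Monday

January 20, 2065 → January 20, 2066: 365 days.
January 2066: 31 − 20 = 11 days remain.
Then February 2066 (28), March (31), April (30), May (31), June (30), July (31), August (31), September (30): 28 + 31 + 30 + 31 + 30 + 31 + 31 + 30 = 242 days.
October 1–18, 2066: 18 days.
Residual: 271 days.
Total: 636 days.
636 mod 7 = 6, so 6 days after Tuesday is Monday.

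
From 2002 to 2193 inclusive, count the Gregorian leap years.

47

Years divisible by 4: 2004, 2008, …, 2192 — 48 in all.
Of these, 2100 is divisible by 100 but not 400, so not leap.
Leap years: 48 − 1 = 47.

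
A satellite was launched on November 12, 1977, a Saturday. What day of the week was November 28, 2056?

From November 12, 1977 to November 12, 2056: 79 years, of which 20 contain a Feb 29 — 59×365 + 20×366 = 28855 days.
(2000 is a leap year (divisible by 400).)
Within November 2056: 28 − 12 = 16 days.
Total: 28871 days.
28871 mod 7 = 3, so 3 days after Saturday is Tuesday.

Tuesday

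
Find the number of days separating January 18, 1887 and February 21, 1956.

Day-of-year of January 18, 1887: 18.
Day-of-year of February 21, 1956: 52.
1887 has 365 days, so 365 − 18 = 347 days remain in 1887.
Full years 1888–1955: 52 common + 16 leap = 52×365 + 16×366 = 24836 days.
Total: 347 + 24836 + 52 = 25235 days.

25235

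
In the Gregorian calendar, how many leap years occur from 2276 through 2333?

Years divisible by 4: 2276, 2280, …, 2332 — 15 in all.
Of these, 2300 is divisible by 100 but not 400, so not leap.
Leap years: 15 − 1 = 14.

14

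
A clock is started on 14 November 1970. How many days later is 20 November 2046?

27765

From November 14, 1970 to November 14, 2046: 76 years, of which 19 contain a Feb 29 — 57×365 + 19×366 = 27759 days.
(2000 is a leap year (divisible by 400).)
Within November 2046: 20 − 14 = 6 days.
Total: 27765 days.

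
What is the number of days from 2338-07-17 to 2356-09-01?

6621

Day-of-year of July 17, 2338: 198.
Day-of-year of September 1, 2356: 245.
2338 has 365 days, so 365 − 198 = 167 days remain in 2338.
Full years 2339–2355: 13 common + 4 leap = 13×365 + 4×366 = 6209 days.
Total: 167 + 6209 + 245 = 6621 days.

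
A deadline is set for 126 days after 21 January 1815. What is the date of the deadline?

27 May 1815

Count 126 days after January 21, 1815:
January 1815: 31 − 21 = 10 days remain.
Then February 1815 (28), March (31), April (30): 28 + 31 + 30 = 89 days.
May 1–27, 1815: 27 days.
Total: 10 + 89 + 27 = 126 days.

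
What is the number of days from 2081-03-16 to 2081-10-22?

March 2081: 31 − 16 = 15 days remain.
Then April (30), May (31), June (30), July (31), August (31), September (30): 30 + 31 + 30 + 31 + 31 + 30 = 183 days.
October 1–22, 2081: 22 days.
Total: 15 + 183 + 22 = 220 days.

220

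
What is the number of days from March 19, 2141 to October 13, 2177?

Day-of-year of March 19, 2141: 78.
Day-of-year of October 13, 2177: 286.
2141 has 365 days, so 365 − 78 = 287 days remain in 2141.
Full years 2142–2176: 26 common + 9 leap = 26×365 + 9×366 = 12784 days.
Total: 287 + 12784 + 286 = 13357 days.

13357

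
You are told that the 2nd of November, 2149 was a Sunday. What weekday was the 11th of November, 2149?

Tuesday

Within November 2149: 11 − 2 = 9 days.
9 mod 7 = 2, so 2 days after Sunday is Tuesday.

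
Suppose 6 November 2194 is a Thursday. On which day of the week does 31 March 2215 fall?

Friday

From November 6, 2194 to November 6, 2214: 20 years, of which 4 contain a Feb 29 — 16×365 + 4×366 = 7304 days.
(2200 is not a leap year (divisible by 100 but not 400).)
November 2214: 30 − 6 = 24 days remain.
Then December (31), January (31), February 2215 (28): 31 + 31 + 28 = 90 days.
March 1–31, 2215: 31 days.
Residual: 145 days.
Total: 7449 days.
7449 mod 7 = 1, so 1 day after Thursday is Friday.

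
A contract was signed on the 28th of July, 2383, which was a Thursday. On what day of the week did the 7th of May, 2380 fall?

Wednesday

Count forward from the earlier date (May 7, 2380) to the later (July 28, 2383):
May 7, 2380 → May 7, 2381: 365 days.
May 7, 2381 → May 7, 2382: 365 days.
May 7, 2382 → May 7, 2383: 365 days.
May 2383: 31 − 7 = 24 days remain.
Then June (30): 30 days.
July 1–28, 2383: 28 days.
Residual: 82 days.
Total: 1177 days.
1177 mod 7 = 1, so 1 day before Thursday is Wednesday.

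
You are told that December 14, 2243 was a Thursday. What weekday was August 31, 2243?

Count forward from the earlier date (August 31, 2243) to the later (December 14, 2243):
August 2243: 31 − 31 = 0 days remain.
Then September (30), October (31), November (30): 30 + 31 + 30 = 91 days.
December 1–14, 2243: 14 days.
Total: 0 + 91 + 14 = 105 days.
105 is a multiple of 7, so August 31, 2243 falls on the same weekday: Thursday.

Thursday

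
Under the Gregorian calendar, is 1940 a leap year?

Yes

1940 is a leap year.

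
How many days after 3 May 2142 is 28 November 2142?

209

May 2142: 31 − 3 = 28 days remain.
Then June (30), July (31), August (31), September (30), October (31): 30 + 31 + 31 + 30 + 31 = 153 days.
November 1–28, 2142: 28 days.
Total: 28 + 153 + 28 = 209 days.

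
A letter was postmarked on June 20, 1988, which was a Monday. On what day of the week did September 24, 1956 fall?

Count forward from the earlier date (September 24, 1956) to the later (June 20, 1988):
Day-of-year of September 24, 1956: 268.
Day-of-year of June 20, 1988: 172.
1956 has 366 days, so 366 − 268 = 98 days remain in 1956.
Full years 1957–1987: 24 common + 7 leap = 24×365 + 7×366 = 11322 days.
Total: 98 + 11322 + 172 = 11592 days.
11592 is a multiple of 7, so September 24, 1956 falls on the same weekday: Monday.

Monday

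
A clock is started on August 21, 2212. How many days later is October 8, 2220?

2970

Day-of-year of August 21, 2212: 234.
Day-of-year of October 8, 2220: 282.
2212 has 366 days, so 366 − 234 = 132 days remain in 2212.
Full years 2213–2219: 6 common + 1 leap = 6×365 + 1×366 = 2556 days.
Total: 132 + 2556 + 282 = 2970 days.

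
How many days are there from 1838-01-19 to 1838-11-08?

293

January 1838: 31 − 19 = 12 days remain.
Then 9 full months totalling 273 days.
November 1–8, 1838: 8 days.
Total: 12 + 273 + 8 = 293 days.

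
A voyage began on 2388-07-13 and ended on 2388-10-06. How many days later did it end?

85

July 2388: 31 − 13 = 18 days remain.
Then August (31), September (30): 31 + 30 = 61 days.
October 1–6, 2388: 6 days.
Total: 18 + 61 + 6 = 85 days.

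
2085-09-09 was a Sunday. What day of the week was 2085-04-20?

Friday

Count forward from the earlier date (April 20, 2085) to the later (September 9, 2085):
April 2085: 30 − 20 = 10 days remain.
Then May (31), June (30), July (31), August (31): 31 + 30 + 31 + 31 = 123 days.
September 1–9, 2085: 9 days.
Total: 10 + 123 + 9 = 142 days.
142 mod 7 = 2, so 2 days before Sunday is Friday.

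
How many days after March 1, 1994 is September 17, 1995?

565

March 1994: 31 − 1 = 30 days remain.
Then 17 full months totalling 518 days.
September 1–17, 1995: 17 days.
Total: 30 + 518 + 17 = 565 days.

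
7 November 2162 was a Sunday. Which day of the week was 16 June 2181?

From November 7, 2162 to November 7, 2180: 18 years, of which 5 contain a Feb 29 — 13×365 + 5×366 = 6575 days.
November 2180: 30 − 7 = 23 days remain.
Then December (31), January (31), February 2181 (28), March (31), April (30), May (31): 31 + 31 + 28 + 31 + 30 + 31 = 182 days.
June 1–16, 2181: 16 days.
Residual: 221 days.
Total: 6796 days.
6796 mod 7 = 6, so 6 days after Sunday is Saturday.

Saturday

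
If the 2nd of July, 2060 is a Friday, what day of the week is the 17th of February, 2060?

Count forward from the earlier date (February 17, 2060) to the later (July 2, 2060):
February 2060: 29 − 17 = 12 days remain (2060 is a leap year, so February has 29 days).
Then March (31), April (30), May (31), June (30): 31 + 30 + 31 + 30 = 122 days.
July 1–2, 2060: 2 days.
Total: 12 + 122 + 2 = 136 days.
136 mod 7 = 3, so 3 days before Friday is Tuesday.

Tuesday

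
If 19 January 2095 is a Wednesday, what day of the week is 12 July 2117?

Monday

Day-of-year of January 19, 2095: 19.
Day-of-year of July 12, 2117: 193.
2095 has 365 days, so 365 − 19 = 346 days remain in 2095.
Full years 2096–2116: 16 common + 5 leap = 16×365 + 5×366 = 7670 days.
Total: 346 + 7670 + 193 = 8209 days.
8209 mod 7 = 5, so 5 days after Wednesday is Monday.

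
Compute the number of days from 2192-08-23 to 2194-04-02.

587

Day-of-year of August 23, 2192: 236.
Day-of-year of April 2, 2194: 92.
2192 has 366 days, so 366 − 236 = 130 days remain in 2192.
Full years: 2193: 365. Sum = 365.
Total: 130 + 365 + 92 = 587 days.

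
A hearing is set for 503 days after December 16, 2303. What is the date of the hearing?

May 2, 2305

Count 503 days after December 16, 2303:
Day-of-year of December 16, 2303: 350.
Day-of-year of May 2, 2305: 122.
2303 has 365 days, so 365 − 350 = 15 days remain in 2303.
Full years: 2304: 366. Sum = 366.
Total: 15 + 366 + 122 = 503 days.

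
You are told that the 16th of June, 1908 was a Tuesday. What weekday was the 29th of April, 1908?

Wednesday

Count forward from the earlier date (April 29, 1908) to the later (June 16, 1908):
April 1908: 30 − 29 = 1 day remains.
Then May (31): 31 days.
June 1–16, 1908: 16 days.
Total: 1 + 31 + 16 = 48 days.
48 mod 7 = 6, so 6 days before Tuesday is Wednesday.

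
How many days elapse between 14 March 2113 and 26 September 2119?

Day-of-year of March 14, 2113: 73.
Day-of-year of September 26, 2119: 269.
2113 has 365 days, so 365 − 73 = 292 days remain in 2113.
Full years: 2114: 365; 2115: 365; 2116: 366; 2117: 365; 2118: 365. Sum = 1826.
Total: 292 + 1826 + 269 = 2387 days.

2387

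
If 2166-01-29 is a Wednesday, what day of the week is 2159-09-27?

Count forward from the earlier date (September 27, 2159) to the later (January 29, 2166):
September 27, 2159 → September 27, 2160: 366 days (2160 is a leap year).
September 27, 2160 → September 27, 2161: 365 days.
September 27, 2161 → September 27, 2162: 365 days.
September 27, 2162 → September 27, 2163: 365 days.
September 27, 2163 → September 27, 2164: 366 days (2164 is a leap year).
September 27, 2164 → September 27, 2165: 365 days.
September 2165: 30 − 27 = 3 days remain.
Then October (31), November (30), December (31): 31 + 30 + 31 = 92 days.
January 1–29, 2166: 29 days.
Residual: 124 days.
Total: 2316 days.
2316 mod 7 = 6, so 6 days before Wednesday is Thursday.

Thursday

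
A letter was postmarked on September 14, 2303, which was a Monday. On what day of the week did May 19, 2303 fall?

Count forward from the earlier date (May 19, 2303) to the later (September 14, 2303):
May 2303: 31 − 19 = 12 days remain.
Then June (30), July (31), August (31): 30 + 31 + 31 = 92 days.
September 1–14, 2303: 14 days.
Total: 12 + 92 + 14 = 118 days.
118 mod 7 = 6, so 6 days before Monday is Tuesday.

Tuesday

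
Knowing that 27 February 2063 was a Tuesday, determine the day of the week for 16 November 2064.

Sunday

Day-of-year of February 27, 2063: 58.
Day-of-year of November 16, 2064: 321.
2063 has 365 days, so 365 − 58 = 307 days remain in 2063.
Total: 307 + 321 = 628 days.
628 mod 7 = 5, so 5 days after Tuesday is Sunday.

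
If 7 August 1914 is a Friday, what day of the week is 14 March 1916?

Day-of-year of August 7, 1914: 219.
Day-of-year of March 14, 1916: 74.
1914 has 365 days, so 365 − 219 = 146 days remain in 1914.
Full years: 1915: 365. Sum = 365.
Total: 146 + 365 + 74 = 585 days.
585 mod 7 = 4, so 4 days after Friday is Tuesday.

Tuesday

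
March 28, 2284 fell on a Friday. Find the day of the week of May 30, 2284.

Friday

March 2284: 31 − 28 = 3 days remain.
Then April (30): 30 days.
May 1–30, 2284: 30 days.
Total: 3 + 30 + 30 = 63 days.
63 is a multiple of 7, so May 30, 2284 falls on the same weekday: Friday.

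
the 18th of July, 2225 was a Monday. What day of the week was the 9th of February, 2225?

Wednesday

Count forward from the earlier date (February 9, 2225) to the later (July 18, 2225):
February 2225: 28 − 9 = 19 days remain (2225 is not a leap year, so February has 28 days).
Then March (31), April (30), May (31), June (30): 31 + 30 + 31 + 30 = 122 days.
July 1–18, 2225: 18 days.
Total: 19 + 122 + 18 = 159 days.
159 mod 7 = 5, so 5 days before Monday is Wednesday.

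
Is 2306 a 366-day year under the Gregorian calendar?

No

2306 is not a leap year.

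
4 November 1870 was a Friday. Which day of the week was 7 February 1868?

Count forward from the earlier date (February 7, 1868) to the later (November 4, 1870):
February 7, 1868 → February 7, 1869: 366 days (1868 is a leap year).
February 7, 1869 → February 7, 1870: 365 days.
February 1870: 28 − 7 = 21 days remain (1870 is not a leap year, so February has 28 days).
Then March (31), April (30), May (31), June (30), July (31), August (31), September (30), October (31): 31 + 30 + 31 + 30 + 31 + 31 + 30 + 31 = 245 days.
November 1–4, 1870: 4 days.
Residual: 270 days.
Total: 1001 days.
1001 is a multiple of 7, so 7 February 1868 falls on the same weekday: Friday.

Friday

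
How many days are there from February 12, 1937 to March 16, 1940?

1128

February 12, 1937 → February 12, 1938: 365 days.
February 12, 1938 → February 12, 1939: 365 days.
February 12, 1939 → February 12, 1940: 365 days.
February 1940: 29 − 12 = 17 days remain (1940 is a leap year, so February has 29 days).
March 1–16, 1940: 16 days.
Residual: 33 days.
Total: 1128 days.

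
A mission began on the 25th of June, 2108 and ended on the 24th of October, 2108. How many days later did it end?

June 2108: 30 − 25 = 5 days remain.
Then July (31), August (31), September (30): 31 + 31 + 30 = 92 days.
October 1–24, 2108: 24 days.
Total: 5 + 92 + 24 = 121 days.

121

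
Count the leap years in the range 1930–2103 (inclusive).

42

Years divisible by 4: 1932, 1936, …, 2100 — 43 in all.
Of these, 2100 is divisible by 100 but not 400, so not leap.
2000 is divisible by 400, so still leap.
Leap years: 43 − 1 = 42.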